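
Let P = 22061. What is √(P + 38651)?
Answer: 2*√15178 ≈ 246.40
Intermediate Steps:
√(P + 38651) = √(22061 + 38651) = √60712 = 2*√15178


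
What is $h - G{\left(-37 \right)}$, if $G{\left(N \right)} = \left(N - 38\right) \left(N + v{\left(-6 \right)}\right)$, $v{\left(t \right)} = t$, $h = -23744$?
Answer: $-26969$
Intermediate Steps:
$G{\left(N \right)} = \left(-38 + N\right) \left(-6 + N\right)$ ($G{\left(N \right)} = \left(N - 38\right) \left(N - 6\right) = \left(-38 + N\right) \left(-6 + N\right)$)
$h - G{\left(-37 \right)} = -23744 - \left(228 + \left(-37\right)^{2} - -1628\right) = -23744 - \left(228 + 1369 + 1628\right) = -23744 - 3225 = -26969$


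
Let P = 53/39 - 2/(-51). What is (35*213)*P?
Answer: 2303595/221 ≈ 10424.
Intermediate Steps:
P = 309/221 (P = 53*(1/39) - 2*(-1/51) = 53/39 + 2/51 = 309/221 ≈ 1.3982)
(35*213)*P = (35*213)*(309/221) = 7455*(309/221) = 2303595/221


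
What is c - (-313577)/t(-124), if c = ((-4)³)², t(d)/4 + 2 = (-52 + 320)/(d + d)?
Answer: -8156215/382 ≈ -21351.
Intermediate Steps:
t(d) = -8 + 536/d (t(d) = -8 + 4*((-52 + 320)/(d + d)) = -8 + 4*(268/((2*d))) = -8 + 4*(268*(1/(2*d))) = -8 + 4*(134/d) = -8 + 536/d)
c = 4096 (c = (-64)² = 4096)
c - (-313577)/t(-124) = 4096 - (-313577)/(-8 + 536/(-124)) = 4096 - (-313577)/(-8 + 536*(-1/124)) = 4096 - (-313577)/(-8 - 134/31) = 4096 - (-313577)/(-382/31) = 4096 - (-313577)*(-31)/382 = 4096 - 1*9720887/382 = 4096 - 9720887/382 = -8156215/382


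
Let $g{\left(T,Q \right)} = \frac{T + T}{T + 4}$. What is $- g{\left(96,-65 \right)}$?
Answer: $- \frac{48}{25} \approx -1.92$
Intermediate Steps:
$g{\left(T,Q \right)} = \frac{2 T}{4 + T}$
$- g{\left(96,-65 \right)} = - \frac{2 \cdot 96}{4 + 96} = - \frac{2 \cdot 96}{100} = \left(-1\right) \frac{48}{25} = - \frac{48}{25}$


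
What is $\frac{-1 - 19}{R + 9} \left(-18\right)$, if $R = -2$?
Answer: $\frac{360}{7} \approx 51.429$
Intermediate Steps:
$\frac{-1 - 19}{R + 9} \left(-18\right) = \frac{-1 - 19}{-2 + 9} \left(-18\right) = - \frac{20}{7} \left(-18\right) = \left(-20\right) \frac{1}{7} \left(-18\right) = \left(- \frac{20}{7}\right) \left(-18\right) = \frac{360}{7}$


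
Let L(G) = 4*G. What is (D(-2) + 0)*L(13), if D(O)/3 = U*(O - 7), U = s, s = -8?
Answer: 11232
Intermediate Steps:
U = -8
D(O) = 168 - 24*O (D(O) = 3*(-8*(O - 7)) = 3*(-8*(-7 + O)) = 3*(56 - 8*O) = 168 - 24*O)
(D(-2) + 0)*L(13) = ((168 - 24*(-2)) + 0)*(4*13) = ((168 + 48) + 0)*52 = (216 + 0)*52 = 216*52 = 11232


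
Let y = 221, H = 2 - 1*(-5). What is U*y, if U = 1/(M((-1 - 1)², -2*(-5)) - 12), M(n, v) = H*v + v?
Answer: 13/4 ≈ 3.2500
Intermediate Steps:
H = 7 (H = 2 + 5 = 7)
M(n, v) = 8*v (M(n, v) = 7*v + v = 8*v)
U = 1/68 (U = 1/(8*(-2*(-5)) - 12) = 1/(8*10 - 12) = 1/(80 - 12) = 1/68 ≈ 0.014706)
U*y = (1/68)*221 = 13/4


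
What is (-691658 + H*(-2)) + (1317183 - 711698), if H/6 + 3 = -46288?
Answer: 469319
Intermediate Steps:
H = -277746 (H = -18 + 6*(-46288) = -18 - 277728 = -277746)
(-691658 + H*(-2)) + (1317183 - 711698) = (-691658 - 277746*(-2)) + (1317183 - 711698) = (-691658 + 555492) + 605485 = -136166 + 605485 = 469319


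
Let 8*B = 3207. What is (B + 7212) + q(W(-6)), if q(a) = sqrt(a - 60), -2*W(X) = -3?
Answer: 60903/8 + 3*I*sqrt(26)/2 ≈ 7612.9 + 7.6485*I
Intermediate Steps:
B = 3207/8 (B = (1/8)*3207 = 3207/8 ≈ 400.88)
W(X) = 3/2 (W(X) = -1/2*(-3) = 3/2)
q(a) = sqrt(-60 + a)
(B + 7212) + q(W(-6)) = (3207/8 + 7212) + sqrt(-60 + 3/2) = 60903/8 + sqrt(-117/2) = 60903/8 + 3*I*sqrt(26)/2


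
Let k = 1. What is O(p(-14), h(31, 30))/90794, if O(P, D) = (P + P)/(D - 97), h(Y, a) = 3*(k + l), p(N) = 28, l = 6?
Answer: -7/862543 ≈ -8.1155e-6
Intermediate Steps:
h(Y, a) = 21 (h(Y, a) = 3*(1 + 6) = 3*7 = 21)
O(P, D) = 2*P/(-97 + D) (O(P, D) = (2*P)/(-97 + D) = 2*P/(-97 + D))
O(p(-14), h(31, 30))/90794 = (2*28/(-97 + 21))/90794 = (2*28/(-76))*(1/90794) = (2*28*(-1/76))*(1/90794) = -14/19*1/90794 = -7/862543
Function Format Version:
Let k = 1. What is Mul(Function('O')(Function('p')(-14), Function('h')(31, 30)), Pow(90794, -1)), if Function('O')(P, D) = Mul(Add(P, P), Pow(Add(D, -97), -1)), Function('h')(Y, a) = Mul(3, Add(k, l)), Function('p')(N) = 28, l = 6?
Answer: Rational(-7, 862543) ≈ -8.1155e-6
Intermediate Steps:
Function('h')(Y, a) = 21 (Function('h')(Y, a) = Mul(3, Add(1, 6)) = Mul(3, 7) = 21)
Function('O')(P, D) = Mul(2, P, Pow(Add(-97, D), -1)) (Function('O')(P, D) = Mul(Mul(2, P), Pow(Add(-97, D), -1)) = Mul(2, P, Pow(Add(-97, D), -1)))
Mul(Function('O')(Function('p')(-14), Function('h')(31, 30)), Pow(90794, -1)) = Mul(Mul(2, 28, Pow(Add(-97, 21), -1)), Pow(90794, -1)) = Mul(Mul(2, 28, Pow(-76, -1)), Rational(1, 90794)) = Mul(Mul(2, 28, Rational(-1, 76)), Rational(1, 90794)) = Mul(Rational(-14, 19), Rational(1, 90794)) = Rational(-7, 862543)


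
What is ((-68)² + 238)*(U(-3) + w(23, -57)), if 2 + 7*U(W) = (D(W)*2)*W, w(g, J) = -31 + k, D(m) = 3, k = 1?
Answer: -1118260/7 ≈ -1.5975e+5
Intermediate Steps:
w(g, J) = -30 (w(g, J) = -31 + 1 = -30)
U(W) = -2/7 + 6*W/7 (U(W) = -2/7 + ((3*2)*W)/7 = -2/7 + (6*W)/7 = -2/7 + 6*W/7)
((-68)² + 238)*(U(-3) + w(23, -57)) = ((-68)² + 238)*((-2/7 + (6/7)*(-3)) - 30) = (4624 + 238)*((-2/7 - 18/7) - 30) = 4862*(-20/7 - 30) = 4862*(-230/7) = -1118260/7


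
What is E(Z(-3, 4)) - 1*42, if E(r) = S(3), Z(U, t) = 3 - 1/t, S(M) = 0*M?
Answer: -42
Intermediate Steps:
S(M) = 0
E(r) = 0
E(Z(-3, 4)) - 1*42 = 0 - 1*42 = 0 - 42 = -42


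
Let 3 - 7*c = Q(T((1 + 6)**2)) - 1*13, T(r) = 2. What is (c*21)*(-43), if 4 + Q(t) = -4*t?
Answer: -3612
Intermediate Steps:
Q(t) = -4 - 4*t
c = 4 (c = 3/7 - ((-4 - 4*2) - 1*13)/7 = 3/7 - ((-4 - 8) - 13)/7 = 3/7 - (-12 - 13)/7 = 3/7 - 1/7*(-25) = 3/7 + 25/7 = 4)
(c*21)*(-43) = (4*21)*(-43) = 84*(-43) = -3612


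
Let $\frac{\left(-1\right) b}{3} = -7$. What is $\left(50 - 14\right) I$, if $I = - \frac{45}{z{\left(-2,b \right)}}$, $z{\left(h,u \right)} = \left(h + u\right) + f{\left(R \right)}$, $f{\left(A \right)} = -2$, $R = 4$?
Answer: $- \frac{1620}{17} \approx -95.294$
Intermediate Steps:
$b = 21$ ($b = \left(-3\right) \left(-7\right) = 21$)
$z{\left(h,u \right)} = -2 + h + u$ ($z{\left(h,u \right)} = \left(h + u\right) - 2 = -2 + h + u$)
$I = - \frac{45}{17}$ ($I = - \frac{45}{-2 - 2 + 21} = - \frac{45}{17} \approx -2.6471$)
$\left(50 - 14\right) I = \left(50 - 14\right) \left(- \frac{45}{17}\right) = 36 \left(- \frac{45}{17}\right) = - \frac{1620}{17}$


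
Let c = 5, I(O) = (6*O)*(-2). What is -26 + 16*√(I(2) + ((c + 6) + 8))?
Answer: -26 + 16*I*√5 ≈ -26.0 + 35.777*I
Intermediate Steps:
I(O) = -12*O
-26 + 16*√(I(2) + ((c + 6) + 8)) = -26 + 16*√(-12*2 + ((5 + 6) + 8)) = -26 + 16*√(-24 + (11 + 8)) = -26 + 16*√(-24 + 19) = -26 + 16*√(-5) = -26 + 16*(I*√5) = -26 + 16*I*√5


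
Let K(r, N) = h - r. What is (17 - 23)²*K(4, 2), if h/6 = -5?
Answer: -1224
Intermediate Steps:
h = -30 (h = 6*(-5) = -30)
K(r, N) = -30 - r
(17 - 23)²*K(4, 2) = (17 - 23)²*(-30 - 1*4) = (-6)²*(-30 - 4) = 36*(-34) = -1224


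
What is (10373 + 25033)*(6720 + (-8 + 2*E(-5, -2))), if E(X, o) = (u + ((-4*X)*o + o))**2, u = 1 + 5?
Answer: 329417424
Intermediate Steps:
u = 6
E(X, o) = (6 + o - 4*X*o)**2 (E(X, o) = (6 + ((-4*X)*o + o))**2 = (6 + (-4*X*o + o))**2 = (6 + (o - 4*X*o))**2 = (6 + o - 4*X*o)**2)
(10373 + 25033)*(6720 + (-8 + 2*E(-5, -2))) = (10373 + 25033)*(6720 + (-8 + 2*(6 - 2 - 4*(-5)*(-2))**2)) = 35406*(6720 + (-8 + 2*(6 - 2 - 40)**2)) = 35406*(6720 + (-8 + 2*(-36)**2)) = 35406*(6720 + (-8 + 2*1296)) = 35406*(6720 + (-8 + 2592)) = 35406*(6720 + 2584) = 35406*9304 = 329417424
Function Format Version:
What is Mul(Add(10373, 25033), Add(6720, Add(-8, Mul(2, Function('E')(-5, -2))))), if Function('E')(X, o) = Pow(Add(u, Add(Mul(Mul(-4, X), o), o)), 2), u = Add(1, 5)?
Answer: 329417424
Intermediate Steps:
u = 6
Function('E')(X, o) = Pow(Add(6, o, Mul(-4, X, o)), 2) (Function('E')(X, o) = Pow(Add(6, Add(Mul(Mul(-4, X), o), o)), 2) = Pow(Add(6, Add(Mul(-4, X, o), o)), 2) = Pow(Add(6, Add(o, Mul(-4, X, o))), 2) = Pow(Add(6, o, Mul(-4, X, o)), 2))
Mul(Add(10373, 25033), Add(6720, Add(-8, Mul(2, Function('E')(-5, -2))))) = Mul(Add(10373, 25033), Add(6720, Add(-8, Mul(2, Pow(Add(6, -2, Mul(-4, -5, -2)), 2))))) = Mul(35406, Add(6720, Add(-8, Mul(2, Pow(Add(6, -2, -40), 2))))) = Mul(35406, Add(6720, Add(-8, Mul(2, Pow(-36, 2))))) = Mul(35406, Add(6720, Add(-8, Mul(2, 1296)))) = Mul(35406, Add(6720, Add(-8, 2592))) = Mul(35406, Add(6720, 2584)) = Mul(35406, 9304) = 329417424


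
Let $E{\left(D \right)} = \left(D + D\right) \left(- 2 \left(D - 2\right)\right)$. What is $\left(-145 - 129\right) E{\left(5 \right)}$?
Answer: $16440$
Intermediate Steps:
$E{\left(D \right)} = 2 D \left(4 - 2 D\right)$ ($E{\left(D \right)} = 2 D \left(- 2 \left(-2 + D\right)\right) = 2 D \left(4 - 2 D\right)$)
$\left(-145 - 129\right) E{\left(5 \right)} = \left(-145 - 129\right) 4 \cdot 5 \left(2 - 5\right) = - 274 \cdot 4 \cdot 5 \left(2 - 5\right) = - 274 \cdot 4 \cdot 5 \left(-3\right) = \left(-274\right) \left(-60\right) = 16440$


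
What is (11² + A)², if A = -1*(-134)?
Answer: 65025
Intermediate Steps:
A = 134
(11² + A)² = (11² + 134)² = (121 + 134)² = 255² = 65025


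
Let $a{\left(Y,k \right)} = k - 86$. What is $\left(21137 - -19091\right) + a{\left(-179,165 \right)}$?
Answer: $40307$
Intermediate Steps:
$a{\left(Y,k \right)} = -86 + k$
$\left(21137 - -19091\right) + a{\left(-179,165 \right)} = \left(21137 - -19091\right) + \left(-86 + 165\right) = \left(21137 + 19091\right) + 79 = 40228 + 79 = 40307$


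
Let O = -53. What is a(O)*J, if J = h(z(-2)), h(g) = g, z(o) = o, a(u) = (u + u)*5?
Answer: 1060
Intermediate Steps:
a(u) = 10*u (a(u) = (2*u)*5 = 10*u)
J = -2
a(O)*J = (10*(-53))*(-2) = -530*(-2) = 1060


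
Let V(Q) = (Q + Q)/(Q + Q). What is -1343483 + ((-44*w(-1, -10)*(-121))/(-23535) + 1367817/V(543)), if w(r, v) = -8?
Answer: 572743282/23535 ≈ 24336.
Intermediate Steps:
V(Q) = 1 (V(Q) = (2*Q)/((2*Q)) = (2*Q)*(1/(2*Q)) = 1)
-1343483 + ((-44*w(-1, -10)*(-121))/(-23535) + 1367817/V(543)) = -1343483 + ((-44*(-8)*(-121))/(-23535) + 1367817/1) = -1343483 + ((352*(-121))*(-1/23535) + 1367817*1) = -1343483 + (-42592*(-1/23535) + 1367817) = -1343483 + (42592/23535 + 1367817) = -1343483 + 32191615687/23535 = 572743282/23535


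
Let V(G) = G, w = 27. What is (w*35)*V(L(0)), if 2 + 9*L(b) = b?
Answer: -210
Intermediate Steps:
L(b) = -2/9 + b/9
(w*35)*V(L(0)) = (27*35)*(-2/9 + (1/9)*0) = 945*(-2/9 + 0) = 945*(-2/9) = -210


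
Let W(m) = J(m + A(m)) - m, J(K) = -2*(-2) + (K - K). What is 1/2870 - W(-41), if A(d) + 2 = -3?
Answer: -129149/2870 ≈ -45.000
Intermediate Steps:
A(d) = -5 (A(d) = -2 - 3 = -5)
J(K) = 4 (J(K) = 4 + 0 = 4)
W(m) = 4 - m
1/2870 - W(-41) = 1/2870 - (4 - 1*(-41)) = 1/2870 - (4 + 41) = 1/2870 - 1*45 = 1/2870 - 45 = -129149/2870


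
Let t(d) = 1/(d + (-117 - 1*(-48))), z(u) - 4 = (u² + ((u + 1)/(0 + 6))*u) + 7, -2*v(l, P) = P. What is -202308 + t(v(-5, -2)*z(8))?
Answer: -3641543/18 ≈ -2.0231e+5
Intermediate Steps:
v(l, P) = -P/2
z(u) = 11 + u² + u*(⅙ + u/6) (z(u) = 4 + ((u² + ((u + 1)/(0 + 6))*u) + 7) = 4 + ((u² + ((1 + u)/6)*u) + 7) = 4 + ((u² + ((1 + u)*(⅙))*u) + 7) = 4 + ((u² + (⅙ + u/6)*u) + 7) = 4 + ((u² + u*(⅙ + u/6)) + 7) = 4 + (7 + u² + u*(⅙ + u/6)) = 11 + u² + u*(⅙ + u/6))
t(d) = 1/(-69 + d) (t(d) = 1/(d + (-117 + 48)) = 1/(d - 69) = 1/(-69 + d))
-202308 + t(v(-5, -2)*z(8)) = -202308 + 1/(-69 + (-½*(-2))*(11 + (⅙)*8 + (7/6)*8²)) = -202308 + 1/(-69 + 1*(11 + 4/3 + (7/6)*64)) = -202308 + 1/(-69 + 1*(11 + 4/3 + 224/3)) = -202308 + 1/(-69 + 1*87) = -202308 + 1/(-69 + 87) = -202308 + 1/18 = -3641543/18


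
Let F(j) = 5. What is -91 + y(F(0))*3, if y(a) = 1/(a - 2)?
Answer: -90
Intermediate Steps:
y(a) = 1/(-2 + a)
-91 + y(F(0))*3 = -91 + 3/(-2 + 5) = -91 + 3/3 = -91 + (⅓)*3 = -91 + 1 = -90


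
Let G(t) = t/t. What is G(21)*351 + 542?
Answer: 893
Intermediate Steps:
G(t) = 1
G(21)*351 + 542 = 1*351 + 542 = 351 + 542 = 893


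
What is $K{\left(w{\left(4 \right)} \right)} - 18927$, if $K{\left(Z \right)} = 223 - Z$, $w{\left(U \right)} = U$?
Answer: $-18708$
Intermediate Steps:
$K{\left(w{\left(4 \right)} \right)} - 18927 = \left(223 - 4\right) - 18927 = 219 - 18927 = -18708$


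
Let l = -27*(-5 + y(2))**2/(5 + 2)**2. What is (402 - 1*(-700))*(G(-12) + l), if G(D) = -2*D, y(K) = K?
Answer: 1028166/49 ≈ 20983.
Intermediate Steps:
l = -243/49 (l = -27*(-5 + 2)**2/(5 + 2)**2 = -27*(-3/7)**2 = -27*9/49 = -243/49 ≈ -4.9592)
(402 - 1*(-700))*(G(-12) + l) = (402 - 1*(-700))*(-2*(-12) - 243/49) = (402 + 700)*(24 - 243/49) = 1102*(933/49) = 1028166/49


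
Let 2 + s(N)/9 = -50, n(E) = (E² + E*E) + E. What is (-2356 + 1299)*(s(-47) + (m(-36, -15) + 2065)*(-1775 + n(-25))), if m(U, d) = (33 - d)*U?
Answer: 196409626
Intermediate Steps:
m(U, d) = U*(33 - d)
n(E) = E + 2*E² (n(E) = (E² + E²) + E = 2*E² + E = E + 2*E²)
s(N) = -468 (s(N) = -18 + 9*(-50) = -18 - 450 = -468)
(-2356 + 1299)*(s(-47) + (m(-36, -15) + 2065)*(-1775 + n(-25))) = (-2356 + 1299)*(-468 + (-36*(33 - 1*(-15)) + 2065)*(-1775 - 25*(1 + 2*(-25)))) = -1057*(-468 + (-36*(33 + 15) + 2065)*(-1775 - 25*(1 - 50))) = -1057*(-468 + (-36*48 + 2065)*(-1775 - 25*(-49))) = -1057*(-468 + (-1728 + 2065)*(-1775 + 1225)) = -1057*(-468 + 337*(-550)) = -1057*(-468 - 185350) = -1057*(-185818) = 196409626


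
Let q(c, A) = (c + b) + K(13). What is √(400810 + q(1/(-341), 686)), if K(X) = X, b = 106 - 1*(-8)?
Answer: 2*√11655338739/341 ≈ 633.20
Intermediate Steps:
b = 114 (b = 106 + 8 = 114)
q(c, A) = 127 + c (q(c, A) = (c + 114) + 13 = (114 + c) + 13 = 127 + c)
√(400810 + q(1/(-341), 686)) = √(400810 + (127 + 1/(-341))) = √(400810 + (127 - 1/341)) = √(400810 + 43306/341) = √(136719516/341) = 2*√11655338739/341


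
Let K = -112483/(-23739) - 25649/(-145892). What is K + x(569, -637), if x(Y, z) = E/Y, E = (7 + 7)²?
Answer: 10362766790191/1970634876972 ≈ 5.2586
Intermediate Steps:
E = 196 (E = 14² = 196)
K = 17019251447/3463330188 (K = -112483*(-1/23739) - 25649*(-1/145892) = 112483/23739 + 25649/145892 = 17019251447/3463330188 ≈ 4.9141)
x(Y, z) = 196/Y
K + x(569, -637) = 17019251447/3463330188 + 196/569 = 10362766790191/1970634876972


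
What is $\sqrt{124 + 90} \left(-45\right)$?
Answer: $- 45 \sqrt{214} \approx -658.29$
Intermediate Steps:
$\sqrt{124 + 90} \left(-45\right) = \sqrt{214} \left(-45\right) = - 45 \sqrt{214}$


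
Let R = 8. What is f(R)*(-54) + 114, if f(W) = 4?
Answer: -102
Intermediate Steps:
f(R)*(-54) + 114 = 4*(-54) + 114 = -216 + 114 = -102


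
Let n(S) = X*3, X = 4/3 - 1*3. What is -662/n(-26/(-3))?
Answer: 662/5 ≈ 132.40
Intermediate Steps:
X = -5/3 (X = 4*(⅓) - 3 = 4/3 - 3 = -5/3 ≈ -1.6667)
n(S) = -5 (n(S) = -5/3*3 = -5)
-662/n(-26/(-3)) = -662/(-5) = -662*(-⅕) = 662/5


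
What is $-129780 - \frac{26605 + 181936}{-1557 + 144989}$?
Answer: $- \frac{18614813501}{143432} \approx -1.2978 \cdot 10^{5}$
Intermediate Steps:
$-129780 - \frac{26605 + 181936}{-1557 + 144989} = -129780 - \frac{208541}{143432} = - \frac{18614813501}{143432}$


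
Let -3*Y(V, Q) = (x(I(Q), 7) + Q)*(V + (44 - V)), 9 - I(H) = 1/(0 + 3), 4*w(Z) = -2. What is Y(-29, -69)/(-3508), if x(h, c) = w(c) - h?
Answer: -5159/15786 ≈ -0.32681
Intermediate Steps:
w(Z) = -½ (w(Z) = (¼)*(-2) = -½)
I(H) = 26/3 (I(H) = 9 - 1/(0 + 3) = 9 - 1/3 = 9 - 1*⅓ = 9 - ⅓ = 26/3)
x(h, c) = -½ - h
Y(V, Q) = 1210/9 - 44*Q/3 (Y(V, Q) = -((-½ - 1*26/3) + Q)*(V + (44 - V))/3 = -((-½ - 26/3) + Q)*44/3 = -(-55/6 + Q)*44/3 = -(-1210/3 + 44*Q)/3 = 1210/9 - 44*Q/3)
Y(-29, -69)/(-3508) = (1210/9 - 44/3*(-69))/(-3508) = (1210/9 + 1012)*(-1/3508) = (10318/9)*(-1/3508) = -5159/15786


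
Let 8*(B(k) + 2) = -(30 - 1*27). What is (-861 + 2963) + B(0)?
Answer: 16797/8 ≈ 2099.6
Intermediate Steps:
B(k) = -19/8 (B(k) = -2 + (-(30 - 1*27))/8 = -2 + (-(30 - 27))/8 = -2 + (-1*3)/8 = -2 + (1/8)*(-3) = -2 - 3/8 = -19/8)
(-861 + 2963) + B(0) = (-861 + 2963) - 19/8 = 2102 - 19/8 = 16797/8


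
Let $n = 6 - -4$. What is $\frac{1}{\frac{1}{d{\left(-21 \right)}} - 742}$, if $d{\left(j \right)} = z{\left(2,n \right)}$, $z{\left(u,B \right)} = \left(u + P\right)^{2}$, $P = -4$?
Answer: $- \frac{4}{2967} \approx -0.0013482$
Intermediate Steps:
$n = 10$ ($n = 6 + 4 = 10$)
$z{\left(u,B \right)} = \left(-4 + u\right)^{2}$ ($z{\left(u,B \right)} = \left(u - 4\right)^{2} = \left(-4 + u\right)^{2}$)
$d{\left(j \right)} = 4$ ($d{\left(j \right)} = \left(-4 + 2\right)^{2} = \left(-2\right)^{2} = 4$)
$\frac{1}{\frac{1}{d{\left(-21 \right)}} - 742} = \frac{1}{\frac{1}{4} - 742} = \frac{1}{- \frac{2967}{4}} = - \frac{4}{2967}$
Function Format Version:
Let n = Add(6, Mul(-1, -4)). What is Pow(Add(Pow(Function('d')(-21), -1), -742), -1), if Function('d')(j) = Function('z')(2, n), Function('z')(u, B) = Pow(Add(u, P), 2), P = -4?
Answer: Rational(-4, 2967) ≈ -0.0013482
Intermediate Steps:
n = 10 (n = Add(6, 4) = 10)
Function('z')(u, B) = Pow(Add(-4, u), 2) (Function('z')(u, B) = Pow(Add(u, -4), 2) = Pow(Add(-4, u), 2))
Function('d')(j) = 4 (Function('d')(j) = Pow(Add(-4, 2), 2) = Pow(-2, 2) = 4)
Pow(Add(Pow(Function('d')(-21), -1), -742), -1) = Pow(Add(Pow(4, -1), -742), -1) = Pow(Add(Rational(1, 4), -742), -1) = Pow(Rational(-2967, 4), -1) = Rational(-4, 2967)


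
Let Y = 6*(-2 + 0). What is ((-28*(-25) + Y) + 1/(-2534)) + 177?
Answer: 2191909/2534 ≈ 865.00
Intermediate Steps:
Y = -12 (Y = 6*(-2) = -12)
((-28*(-25) + Y) + 1/(-2534)) + 177 = ((-28*(-25) - 12) + 1/(-2534)) + 177 = ((700 - 12) - 1/2534) + 177 = (688 - 1/2534) + 177 = 1743391/2534 + 177 = 2191909/2534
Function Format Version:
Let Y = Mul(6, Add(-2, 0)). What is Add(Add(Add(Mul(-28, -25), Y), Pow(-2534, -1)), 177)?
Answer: Rational(2191909, 2534) ≈ 865.00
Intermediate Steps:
Y = -12 (Y = Mul(6, -2) = -12)
Add(Add(Add(Mul(-28, -25), Y), Pow(-2534, -1)), 177) = Add(Add(Add(Mul(-28, -25), -12), Pow(-2534, -1)), 177) = Add(Add(Add(700, -12), Rational(-1, 2534)), 177) = Add(Add(688, Rational(-1, 2534)), 177) = Add(Rational(1743391, 2534), 177) = Rational(2191909, 2534)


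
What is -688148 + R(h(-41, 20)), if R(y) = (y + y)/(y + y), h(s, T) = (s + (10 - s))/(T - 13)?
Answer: -688147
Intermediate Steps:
h(s, T) = 10/(-13 + T)
R(y) = 1 (R(y) = (2*y)/((2*y)) = (2*y)*(1/(2*y)) = 1)
-688148 + R(h(-41, 20)) = -688148 + 1 = -688147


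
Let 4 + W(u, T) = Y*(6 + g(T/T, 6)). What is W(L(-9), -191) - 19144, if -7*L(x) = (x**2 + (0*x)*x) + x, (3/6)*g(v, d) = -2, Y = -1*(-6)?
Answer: -19136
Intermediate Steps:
Y = 6
g(v, d) = -4 (g(v, d) = 2*(-2) = -4)
L(x) = -x/7 - x**2/7 (L(x) = -((x**2 + (0*x)*x) + x)/7 = -((x**2 + 0*x) + x)/7 = -((x**2 + 0) + x)/7 = -(x**2 + x)/7 = -(x + x**2)/7 = -x/7 - x**2/7)
W(u, T) = 8 (W(u, T) = -4 + 6*(6 - 4) = -4 + 6*2 = -4 + 12 = 8)
W(L(-9), -191) - 19144 = 8 - 19144 = -19136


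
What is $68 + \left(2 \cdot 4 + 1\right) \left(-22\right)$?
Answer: $-130$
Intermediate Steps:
$68 + \left(2 \cdot 4 + 1\right) \left(-22\right) = 68 + \left(8 + 1\right) \left(-22\right) = 68 + 9 \left(-22\right) = 68 - 198 = -130$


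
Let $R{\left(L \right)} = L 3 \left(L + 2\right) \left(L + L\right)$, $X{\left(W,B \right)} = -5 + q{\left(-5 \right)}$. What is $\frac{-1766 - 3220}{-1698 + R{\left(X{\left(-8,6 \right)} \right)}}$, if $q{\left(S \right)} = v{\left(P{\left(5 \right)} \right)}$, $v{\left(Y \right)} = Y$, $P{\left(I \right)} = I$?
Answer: $\frac{831}{283} \approx 2.9364$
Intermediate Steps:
$q{\left(S \right)} = 5$
$X{\left(W,B \right)} = 0$ ($X{\left(W,B \right)} = -5 + 5 = 0$)
$R{\left(L \right)} = 6 L^{2} \left(2 + L\right)$ ($R{\left(L \right)} = 3 L \left(2 + L\right) 2 L = 3 L 2 L \left(2 + L\right) = 6 L^{2} \left(2 + L\right)$)
$\frac{-1766 - 3220}{-1698 + R{\left(X{\left(-8,6 \right)} \right)}} = \frac{-1766 - 3220}{-1698 + 6 \cdot 0^{2} \left(2 + 0\right)} = - \frac{4986}{-1698 + 6 \cdot 0 \cdot 2} = - \frac{4986}{-1698 + 0} = - \frac{4986}{-1698} = \left(-4986\right) \left(- \frac{1}{1698}\right) = \frac{831}{283}$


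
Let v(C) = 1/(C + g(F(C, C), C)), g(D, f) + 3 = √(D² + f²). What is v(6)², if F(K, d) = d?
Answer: 1/49 - 4*√2/441 ≈ 0.0075808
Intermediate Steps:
g(D, f) = -3 + √(D² + f²)
v(C) = 1/(-3 + C + √2*√(C²)) (v(C) = 1/(C + (-3 + √(C² + C²))) = 1/(C + (-3 + √(2*C²))) = 1/(C + (-3 + √2*√(C²))) = 1/(-3 + C + √2*√(C²)))
v(6)² = (1/(-3 + 6 + √2*√(6²)))² = (1/(-3 + 6 + √2*√36))² = (1/(-3 + 6 + √2*6))² = (1/(-3 + 6 + 6*√2))² = (1/(3 + 6*√2))² = (3 + 6*√2)⁻²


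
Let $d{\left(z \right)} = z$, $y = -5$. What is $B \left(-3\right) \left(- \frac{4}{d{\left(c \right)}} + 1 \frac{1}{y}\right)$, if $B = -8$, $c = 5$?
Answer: $-24$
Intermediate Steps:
$B \left(-3\right) \left(- \frac{4}{d{\left(c \right)}} + 1 \frac{1}{y}\right) = \left(-8\right) \left(-3\right) \left(- \frac{4}{5} + 1 \frac{1}{-5}\right) = 24 \left(\left(-4\right) \frac{1}{5} + 1 \left(- \frac{1}{5}\right)\right) = 24 \left(- \frac{4}{5} - \frac{1}{5}\right) = 24 \left(-1\right) = -24$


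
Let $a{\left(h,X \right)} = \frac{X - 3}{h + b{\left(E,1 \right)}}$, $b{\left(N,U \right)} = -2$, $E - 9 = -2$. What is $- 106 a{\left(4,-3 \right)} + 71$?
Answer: $389$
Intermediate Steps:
$E = 7$ ($E = 9 - 2 = 7$)
$a{\left(h,X \right)} = \frac{-3 + X}{-2 + h}$ ($a{\left(h,X \right)} = \frac{X - 3}{h - 2} = \frac{-3 + X}{-2 + h}$)
$- 106 a{\left(4,-3 \right)} + 71 = - 106 \frac{-3 - 3}{-2 + 4} + 71 = - 106 \cdot \frac{1}{2} \left(-6\right) + 71 = \left(-106\right) \left(-3\right) + 71 = 318 + 71 = 389$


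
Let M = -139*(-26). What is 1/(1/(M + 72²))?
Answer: 8798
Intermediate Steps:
M = 3614
1/(1/(M + 72²)) = 1/(1/(3614 + 72²)) = 1/(1/(3614 + 5184)) = 1/(1/8798) = 8798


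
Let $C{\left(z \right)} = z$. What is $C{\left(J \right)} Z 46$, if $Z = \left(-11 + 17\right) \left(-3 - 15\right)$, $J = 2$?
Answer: $-9936$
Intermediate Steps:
$Z = -108$ ($Z = 6 \left(-18\right) = -108$)
$C{\left(J \right)} Z 46 = 2 \left(-108\right) 46 = \left(-216\right) 46 = -9936$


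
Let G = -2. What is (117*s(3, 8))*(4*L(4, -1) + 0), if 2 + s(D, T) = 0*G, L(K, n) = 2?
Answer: -1872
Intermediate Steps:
s(D, T) = -2 (s(D, T) = -2 + 0*(-2) = -2 + 0 = -2)
(117*s(3, 8))*(4*L(4, -1) + 0) = (117*(-2))*(4*2 + 0) = -234*(8 + 0) = -234*8 = -1872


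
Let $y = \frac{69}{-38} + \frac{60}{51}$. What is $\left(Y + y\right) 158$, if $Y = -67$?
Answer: $- \frac{3451905}{323} \approx -10687.0$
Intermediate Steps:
$y = - \frac{413}{646}$ ($y = 69 \left(- \frac{1}{38}\right) + 60 \cdot \frac{1}{51} = - \frac{69}{38} + \frac{20}{17} = - \frac{413}{646} \approx -0.63932$)
$\left(Y + y\right) 158 = \left(-67 - \frac{413}{646}\right) 158 = \left(- \frac{43695}{646}\right) 158 = - \frac{3451905}{323}$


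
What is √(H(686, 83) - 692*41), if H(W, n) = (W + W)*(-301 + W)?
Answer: 2*√124962 ≈ 707.00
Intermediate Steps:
H(W, n) = 2*W*(-301 + W) (H(W, n) = (2*W)*(-301 + W) = 2*W*(-301 + W))
√(H(686, 83) - 692*41) = √(2*686*(-301 + 686) - 692*41) = √(2*686*385 - 28372) = √(528220 - 28372) = √499848 = 2*√124962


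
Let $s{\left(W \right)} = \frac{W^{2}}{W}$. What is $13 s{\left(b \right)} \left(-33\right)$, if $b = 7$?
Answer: $-3003$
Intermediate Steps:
$s{\left(W \right)} = W$
$13 s{\left(b \right)} \left(-33\right) = 13 \cdot 7 \left(-33\right) = 91 \left(-33\right) = -3003$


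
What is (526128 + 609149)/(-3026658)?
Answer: -1135277/3026658 ≈ -0.37509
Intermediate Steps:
(526128 + 609149)/(-3026658) = 1135277*(-1/3026658) = -1135277/3026658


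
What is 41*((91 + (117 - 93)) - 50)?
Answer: 2665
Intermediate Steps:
41*((91 + (117 - 93)) - 50) = 41*((91 + 24) - 50) = 41*(115 - 50) = 41*65 = 2665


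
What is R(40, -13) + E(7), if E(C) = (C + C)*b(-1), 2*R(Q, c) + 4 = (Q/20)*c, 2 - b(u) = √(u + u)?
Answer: 13 - 14*I*√2 ≈ 13.0 - 19.799*I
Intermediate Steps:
b(u) = 2 - √2*√u (b(u) = 2 - √(u + u) = 2 - √(2*u) = 2 - √2*√u)
R(Q, c) = -2 + Q*c/40 (R(Q, c) = -2 + ((Q/20)*c)/2 = -2 + (Q*c/20)/2 = -2 + Q*c/40)
E(C) = 2*C*(2 - I*√2) (E(C) = (C + C)*(2 - √2*√(-1)) = (2*C)*(2 - √2*I) = (2*C)*(2 - I*√2) = 2*C*(2 - I*√2))
R(40, -13) + E(7) = (-2 + (1/40)*40*(-13)) + 2*7*(2 - I*√2) = (-2 - 13) + (28 - 14*I*√2) = -15 + (28 - 14*I*√2) = 13 - 14*I*√2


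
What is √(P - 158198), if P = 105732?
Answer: I*√52466 ≈ 229.05*I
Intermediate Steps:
√(P - 158198) = √(105732 - 158198) = √(-52466) = I*√52466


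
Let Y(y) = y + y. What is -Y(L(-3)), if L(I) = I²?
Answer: -18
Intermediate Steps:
Y(y) = 2*y
-Y(L(-3)) = -2*(-3)² = -2*9 = -1*18 = -18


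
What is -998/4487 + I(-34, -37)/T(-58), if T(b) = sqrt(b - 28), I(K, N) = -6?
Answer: -998/4487 + 3*I*sqrt(86)/43 ≈ -0.22242 + 0.647*I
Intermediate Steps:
T(b) = sqrt(-28 + b)
-998/4487 + I(-34, -37)/T(-58) = -998/4487 - 6/sqrt(-28 - 58) = -998*1/4487 - 6*(-I*sqrt(86)/86) = -998/4487 - 6*(-I*sqrt(86)/86) = -998/4487 - (-3)*I*sqrt(86)/43 = -998/4487 + 3*I*sqrt(86)/43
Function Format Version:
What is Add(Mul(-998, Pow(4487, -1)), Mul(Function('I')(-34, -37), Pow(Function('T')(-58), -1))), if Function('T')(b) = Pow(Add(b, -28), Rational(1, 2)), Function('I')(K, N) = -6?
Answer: Add(Rational(-998, 4487), Mul(Rational(3, 43), I, Pow(86, Rational(1, 2)))) ≈ Add(-0.22242, Mul(0.64700, I))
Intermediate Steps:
Function('T')(b) = Pow(Add(-28, b), Rational(1, 2))
Add(Mul(-998, Pow(4487, -1)), Mul(Function('I')(-34, -37), Pow(Function('T')(-58), -1))) = Add(Mul(-998, Pow(4487, -1)), Mul(-6, Pow(Pow(Add(-28, -58), Rational(1, 2)), -1))) = Add(Mul(-998, Rational(1, 4487)), Mul(-6, Pow(Pow(-86, Rational(1, 2)), -1))) = Add(Rational(-998, 4487), Mul(-6, Pow(Mul(I, Pow(86, Rational(1, 2))), -1))) = Add(Rational(-998, 4487), Mul(-6, Mul(Rational(-1, 86), I, Pow(86, Rational(1, 2))))) = Add(Rational(-998, 4487), Mul(Rational(3, 43), I, Pow(86, Rational(1, 2))))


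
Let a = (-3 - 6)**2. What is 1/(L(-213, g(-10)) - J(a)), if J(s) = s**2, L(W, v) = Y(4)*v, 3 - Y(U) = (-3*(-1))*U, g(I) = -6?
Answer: -1/6507 ≈ -0.00015368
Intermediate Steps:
a = 81 (a = (-9)**2 = 81)
Y(U) = 3 - 3*U (Y(U) = 3 - (-3*(-1))*U = 3 - 3*U)
L(W, v) = -9*v (L(W, v) = (3 - 3*4)*v = (3 - 12)*v = -9*v)
1/(L(-213, g(-10)) - J(a)) = 1/(-9*(-6) - 1*81**2) = 1/(54 - 1*6561) = 1/(54 - 6561) = 1/(-6507) = -1/6507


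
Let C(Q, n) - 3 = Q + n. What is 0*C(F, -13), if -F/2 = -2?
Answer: 0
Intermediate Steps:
F = 4 (F = -2*(-2) = 4)
C(Q, n) = 3 + Q + n (C(Q, n) = 3 + (Q + n) = 3 + Q + n)
0*C(F, -13) = 0*(3 + 4 - 13) = 0*(-6) = 0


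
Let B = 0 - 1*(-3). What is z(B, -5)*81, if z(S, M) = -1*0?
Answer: 0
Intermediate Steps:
B = 3 (B = 0 + 3 = 3)
z(S, M) = 0
z(B, -5)*81 = 0*81 = 0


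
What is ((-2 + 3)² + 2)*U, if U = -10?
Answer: -30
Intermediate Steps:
((-2 + 3)² + 2)*U = ((-2 + 3)² + 2)*(-10) = (1² + 2)*(-10) = (1 + 2)*(-10) = 3*(-10) = -30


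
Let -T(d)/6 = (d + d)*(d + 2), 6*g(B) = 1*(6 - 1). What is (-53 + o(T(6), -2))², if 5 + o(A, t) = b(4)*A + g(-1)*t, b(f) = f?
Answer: 50282281/9 ≈ 5.5869e+6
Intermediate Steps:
g(B) = ⅚ (g(B) = (1*(6 - 1))/6 = (1*5)/6 = (⅙)*5 = ⅚)
T(d) = -12*d*(2 + d) (T(d) = -6*(d + d)*(d + 2) = -6*2*d*(2 + d) = -12*d*(2 + d))
o(A, t) = -5 + 4*A + 5*t/6 (o(A, t) = -5 + (4*A + 5*t/6) = -5 + 4*A + 5*t/6)
(-53 + o(T(6), -2))² = (-53 + (-5 + 4*(-12*6*(2 + 6)) + (⅚)*(-2)))² = (-53 + (-5 + 4*(-12*6*8) - 5/3))² = (-53 + (-5 + 4*(-576) - 5/3))² = (-53 + (-5 - 2304 - 5/3))² = (-53 - 6932/3)² = (-7091/3)² = 50282281/9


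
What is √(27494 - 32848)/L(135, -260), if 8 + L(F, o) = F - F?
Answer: -I*√5354/8 ≈ -9.1464*I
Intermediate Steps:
L(F, o) = -8 (L(F, o) = -8 + (F - F) = -8 + 0 = -8)
√(27494 - 32848)/L(135, -260) = √(27494 - 32848)/(-8) = √(-5354)*(-⅛) = (I*√5354)*(-⅛) = -I*√5354/8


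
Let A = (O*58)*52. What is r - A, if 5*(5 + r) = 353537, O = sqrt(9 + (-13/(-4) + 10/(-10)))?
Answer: 353512/5 - 4524*sqrt(5) ≈ 60586.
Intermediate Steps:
O = 3*sqrt(5)/2 (O = sqrt(9 + (-13*(-1/4) + 10*(-1/10))) = sqrt(9 + (13/4 - 1)) = sqrt(9 + 9/4) = sqrt(45/4) = 3*sqrt(5)/2 ≈ 3.3541)
r = 353512/5 (r = -5 + (1/5)*353537 = -5 + 353537/5 = 353512/5 ≈ 70702.)
A = 4524*sqrt(5) (A = ((3*sqrt(5)/2)*58)*52 = (87*sqrt(5))*52 = 4524*sqrt(5) ≈ 10116.)
r - A = 353512/5 - 4524*sqrt(5)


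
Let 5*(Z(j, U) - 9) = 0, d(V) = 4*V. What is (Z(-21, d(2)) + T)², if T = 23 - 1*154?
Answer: 14884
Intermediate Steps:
Z(j, U) = 9 (Z(j, U) = 9 + (⅕)*0 = 9 + 0 = 9)
T = -131 (T = 23 - 154 = -131)
(Z(-21, d(2)) + T)² = (9 - 131)² = (-122)² = 14884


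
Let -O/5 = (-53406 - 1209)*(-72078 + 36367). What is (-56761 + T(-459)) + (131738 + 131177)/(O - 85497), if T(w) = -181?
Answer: -555290800841239/9751866822 ≈ -56942.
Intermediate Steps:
O = -9751781325 (O = -5*(-53406 - 1209)*(-72078 + 36367) = -(-273075)*(-35711) = -5*1950356265 = -9751781325)
(-56761 + T(-459)) + (131738 + 131177)/(O - 85497) = (-56761 - 181) + (131738 + 131177)/(-9751781325 - 85497) = -56942 + 262915/(-9751866822) = -56942 + 262915*(-1/9751866822) = -56942 - 262915/9751866822 = -555290800841239/9751866822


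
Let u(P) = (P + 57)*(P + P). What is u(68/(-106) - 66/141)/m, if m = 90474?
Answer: -384812372/280699249197 ≈ -0.0013709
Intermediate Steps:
u(P) = 2*P*(57 + P) (u(P) = (57 + P)*(2*P) = 2*P*(57 + P))
u(68/(-106) - 66/141)/m = (2*(68/(-106) - 66/141)*(57 + (68/(-106) - 66/141)))/90474 = (2*(68*(-1/106) - 66*1/141)*(57 + (68*(-1/106) - 66*1/141)))*(1/90474) = (2*(-34/53 - 22/47)*(57 + (-34/53 - 22/47)))*(1/90474) = (2*(-2764/2491)*(57 - 2764/2491))*(1/90474) = (2*(-2764/2491)*(139223/2491))*(1/90474) = -769624744/6205081*1/90474 = -384812372/280699249197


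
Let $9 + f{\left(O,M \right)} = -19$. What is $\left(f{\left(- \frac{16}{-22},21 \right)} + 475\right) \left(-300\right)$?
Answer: $-134100$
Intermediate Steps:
$f{\left(O,M \right)} = -28$ ($f{\left(O,M \right)} = -9 - 19 = -28$)
$\left(f{\left(- \frac{16}{-22},21 \right)} + 475\right) \left(-300\right) = \left(-28 + 475\right) \left(-300\right) = 447 \left(-300\right) = -134100$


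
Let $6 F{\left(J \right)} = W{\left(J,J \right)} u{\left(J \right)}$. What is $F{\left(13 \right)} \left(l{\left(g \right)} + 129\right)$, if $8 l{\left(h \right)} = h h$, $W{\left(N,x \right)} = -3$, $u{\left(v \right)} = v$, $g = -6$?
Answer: $- \frac{3471}{4} \approx -867.75$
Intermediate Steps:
$F{\left(J \right)} = - \frac{J}{2}$ ($F{\left(J \right)} = \frac{\left(-3\right) J}{6} = - \frac{J}{2}$)
$l{\left(h \right)} = \frac{h^{2}}{8}$ ($l{\left(h \right)} = \frac{h h}{8} = \frac{h^{2}}{8}$)
$F{\left(13 \right)} \left(l{\left(g \right)} + 129\right) = \left(- \frac{1}{2}\right) 13 \left(\frac{\left(-6\right)^{2}}{8} + 129\right) = - \frac{13 \left(\frac{1}{8} \cdot 36 + 129\right)}{2} = - \frac{13 \left(\frac{9}{2} + 129\right)}{2} = \left(- \frac{13}{2}\right) \frac{267}{2} = - \frac{3471}{4}$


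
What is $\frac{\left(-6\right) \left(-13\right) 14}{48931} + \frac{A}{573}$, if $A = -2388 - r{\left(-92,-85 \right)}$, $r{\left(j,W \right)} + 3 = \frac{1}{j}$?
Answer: $- \frac{10678825217}{2579446596} \approx -4.14$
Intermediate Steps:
$r{\left(j,W \right)} = -3 + \frac{1}{j}$
$A = - \frac{219419}{92}$ ($A = -2388 - \left(-3 + \frac{1}{-92}\right) = -2388 - \left(-3 - \frac{1}{92}\right) = -2388 - - \frac{277}{92} = -2388 + \frac{277}{92} = - \frac{219419}{92} \approx -2385.0$)
$\frac{\left(-6\right) \left(-13\right) 14}{48931} + \frac{A}{573} = \frac{\left(-6\right) \left(-13\right) 14}{48931} - \frac{219419}{92 \cdot 573} = 78 \cdot 14 \cdot \frac{1}{48931} - \frac{219419}{52716} = 1092 \cdot \frac{1}{48931} - \frac{219419}{52716} = \frac{1092}{48931} - \frac{219419}{52716} = - \frac{10678825217}{2579446596}$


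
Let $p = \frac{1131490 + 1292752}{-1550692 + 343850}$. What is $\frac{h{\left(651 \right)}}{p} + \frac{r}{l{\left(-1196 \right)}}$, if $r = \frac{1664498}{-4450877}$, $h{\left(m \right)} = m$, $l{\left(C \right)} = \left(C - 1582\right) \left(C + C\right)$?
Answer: $- \frac{5809121000314317602425}{17924827677670971096} \approx -324.08$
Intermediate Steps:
$l{\left(C \right)} = 2 C \left(-1582 + C\right)$ ($l{\left(C \right)} = \left(-1582 + C\right) 2 C = 2 C \left(-1582 + C\right)$)
$p = - \frac{1212121}{603421}$ ($p = \frac{2424242}{-1206842} = 2424242 \left(- \frac{1}{1206842}\right) = - \frac{1212121}{603421} \approx -2.0087$)
$r = - \frac{1664498}{4450877}$ ($r = 1664498 \left(- \frac{1}{4450877}\right) = - \frac{1664498}{4450877} \approx -0.37397$)
$\frac{h{\left(651 \right)}}{p} + \frac{r}{l{\left(-1196 \right)}} = \frac{651}{- \frac{1212121}{603421}} - \frac{1664498}{4450877 \cdot 2 \left(-1196\right) \left(-1582 - 1196\right)} = 651 \left(- \frac{603421}{1212121}\right) - \frac{1664498}{4450877 \cdot 2 \left(-1196\right) \left(-2778\right)} = - \frac{392827071}{1212121} - \frac{1664498}{4450877 \cdot 6644976} = - \frac{392827071}{1212121} - \frac{832249}{14787985421976} = - \frac{5809121000314317602425}{17924827677670971096}$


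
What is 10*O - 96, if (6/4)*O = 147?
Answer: 884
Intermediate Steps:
O = 98 (O = (⅔)*147 = 98)
10*O - 96 = 10*98 - 96 = 980 - 96 = 884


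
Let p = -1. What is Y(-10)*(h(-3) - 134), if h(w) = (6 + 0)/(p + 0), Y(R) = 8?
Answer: -1120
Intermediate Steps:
h(w) = -6 (h(w) = (6 + 0)/(-1 + 0) = 6/(-1) = 6*(-1) = -6)
Y(-10)*(h(-3) - 134) = 8*(-6 - 134) = 8*(-140) = -1120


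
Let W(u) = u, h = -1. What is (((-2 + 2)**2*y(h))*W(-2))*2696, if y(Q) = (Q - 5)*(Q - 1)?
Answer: 0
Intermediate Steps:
y(Q) = (-1 + Q)*(-5 + Q) (y(Q) = (-5 + Q)*(-1 + Q) = (-1 + Q)*(-5 + Q))
(((-2 + 2)**2*y(h))*W(-2))*2696 = (((-2 + 2)**2*(5 + (-1)**2 - 6*(-1)))*(-2))*2696 = ((0**2*(5 + 1 + 6))*(-2))*2696 = ((0*12)*(-2))*2696 = (0*(-2))*2696 = 0*2696 = 0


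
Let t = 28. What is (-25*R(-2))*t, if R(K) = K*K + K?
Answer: -1400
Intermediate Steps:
R(K) = K + K² (R(K) = K² + K = K + K²)
(-25*R(-2))*t = -(-50)*(1 - 2)*28 = -(-50)*(-1)*28 = -25*2*28 = -50*28 = -1400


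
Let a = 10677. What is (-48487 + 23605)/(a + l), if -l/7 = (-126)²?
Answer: 8294/33485 ≈ 0.24769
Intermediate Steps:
l = -111132 (l = -7*(-126)² = -7*15876 = -111132)
(-48487 + 23605)/(a + l) = (-48487 + 23605)/(10677 - 111132) = -24882/(-100455) = -24882*(-1/100455) = 8294/33485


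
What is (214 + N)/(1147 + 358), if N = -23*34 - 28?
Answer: -596/1505 ≈ -0.39601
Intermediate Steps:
N = -810 (N = -782 - 28 = -810)
(214 + N)/(1147 + 358) = (214 - 810)/(1147 + 358) = -596/1505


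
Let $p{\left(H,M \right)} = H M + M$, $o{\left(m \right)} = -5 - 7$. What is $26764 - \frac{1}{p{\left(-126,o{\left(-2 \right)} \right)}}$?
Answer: $\frac{40145999}{1500} \approx 26764.0$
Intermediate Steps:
$o{\left(m \right)} = -12$
$p{\left(H,M \right)} = M + H M$
$26764 - \frac{1}{p{\left(-126,o{\left(-2 \right)} \right)}} = 26764 - \frac{1}{\left(-12\right) \left(1 - 126\right)} = 26764 - \frac{1}{\left(-12\right) \left(-125\right)} = 26764 - \frac{1}{1500} = \frac{40145999}{1500}$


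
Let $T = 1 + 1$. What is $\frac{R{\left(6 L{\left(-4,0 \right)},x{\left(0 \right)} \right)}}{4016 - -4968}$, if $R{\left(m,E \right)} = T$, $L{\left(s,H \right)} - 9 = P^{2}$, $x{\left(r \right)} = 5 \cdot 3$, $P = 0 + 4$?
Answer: $\frac{1}{4492} \approx 0.00022262$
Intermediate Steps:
$P = 4$
$x{\left(r \right)} = 15$
$L{\left(s,H \right)} = 25$ ($L{\left(s,H \right)} = 9 + 4^{2} = 9 + 16 = 25$)
$T = 2$
$R{\left(m,E \right)} = 2$
$\frac{R{\left(6 L{\left(-4,0 \right)},x{\left(0 \right)} \right)}}{4016 - -4968} = \frac{2}{4016 - -4968} = \frac{2}{4016 + 4968} = \frac{2}{8984} = 2 \cdot \frac{1}{8984} = \frac{1}{4492}$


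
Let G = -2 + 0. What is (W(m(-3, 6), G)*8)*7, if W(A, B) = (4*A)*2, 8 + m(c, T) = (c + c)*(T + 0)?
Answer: -19712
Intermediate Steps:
m(c, T) = -8 + 2*T*c (m(c, T) = -8 + (c + c)*(T + 0) = -8 + (2*c)*T = -8 + 2*T*c)
G = -2
W(A, B) = 8*A
(W(m(-3, 6), G)*8)*7 = ((8*(-8 + 2*6*(-3)))*8)*7 = ((8*(-8 - 36))*8)*7 = ((8*(-44))*8)*7 = -352*8*7 = -2816*7 = -19712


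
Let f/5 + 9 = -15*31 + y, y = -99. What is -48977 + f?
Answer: -51842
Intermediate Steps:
f = -2865 (f = -45 + 5*(-15*31 - 99) = -45 + 5*(-465 - 99) = -45 + 5*(-564) = -45 - 2820 = -2865)
-48977 + f = -48977 - 2865 = -51842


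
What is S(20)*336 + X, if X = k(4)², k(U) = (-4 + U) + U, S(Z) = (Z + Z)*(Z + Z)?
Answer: 537616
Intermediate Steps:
S(Z) = 4*Z² (S(Z) = (2*Z)*(2*Z) = 4*Z²)
k(U) = -4 + 2*U
X = 16 (X = (-4 + 2*4)² = (-4 + 8)² = 4² = 16)
S(20)*336 + X = (4*20²)*336 + 16 = (4*400)*336 + 16 = 1600*336 + 16 = 537600 + 16 = 537616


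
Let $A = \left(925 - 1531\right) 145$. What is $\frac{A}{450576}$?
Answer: $- \frac{14645}{75096} \approx -0.19502$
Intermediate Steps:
$A = -87870$ ($A = \left(-606\right) 145 = -87870$)
$\frac{A}{450576} = - \frac{87870}{450576} = \left(-87870\right) \frac{1}{450576} = - \frac{14645}{75096}$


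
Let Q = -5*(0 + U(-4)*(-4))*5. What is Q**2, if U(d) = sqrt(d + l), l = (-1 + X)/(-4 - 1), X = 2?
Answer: -42000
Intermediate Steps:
l = -1/5 (l = (-1 + 2)/(-4 - 1) = 1/(-5) = 1*(-1/5) = -1/5 ≈ -0.20000)
U(d) = sqrt(-1/5 + d) (U(d) = sqrt(d - 1/5) = sqrt(-1/5 + d))
Q = 20*I*sqrt(105) (Q = -5*(0 + (sqrt(-5 + 25*(-4))/5)*(-4))*5 = -5*(0 + (sqrt(-5 - 100)/5)*(-4))*5 = -5*(0 + (sqrt(-105)/5)*(-4))*5 = -5*(0 + ((I*sqrt(105))/5)*(-4))*5 = -5*(0 + (I*sqrt(105)/5)*(-4))*5 = -5*(0 - 4*I*sqrt(105)/5)*5 = -(-4)*I*sqrt(105)*5 = (4*I*sqrt(105))*5 = 20*I*sqrt(105) ≈ 204.94*I)
Q**2 = (20*I*sqrt(105))**2 = -42000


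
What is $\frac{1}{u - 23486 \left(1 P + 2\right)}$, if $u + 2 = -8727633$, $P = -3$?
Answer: $- \frac{1}{8704149} \approx -1.1489 \cdot 10^{-7}$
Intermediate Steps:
$u = -8727635$ ($u = -2 - 8727633 = -8727635$)
$\frac{1}{u - 23486 \left(1 P + 2\right)} = \frac{1}{-8727635 - 23486 \left(1 \left(-3\right) + 2\right)} = \frac{1}{-8727635 - 23486 \left(-3 + 2\right)} = \frac{1}{-8727635 - -23486} = \frac{1}{-8727635 + 23486} = \frac{1}{-8704149} = - \frac{1}{8704149}$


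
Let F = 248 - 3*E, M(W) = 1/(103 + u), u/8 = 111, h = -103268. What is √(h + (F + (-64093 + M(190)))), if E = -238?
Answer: 4*I*√10213580958/991 ≈ 407.92*I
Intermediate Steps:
u = 888 (u = 8*111 = 888)
M(W) = 1/991 (M(W) = 1/(103 + 888) = 1/991)
F = 962 (F = 248 - 3*(-238) = 248 + 714 = 962)
√(h + (F + (-64093 + M(190)))) = √(-103268 + (962 + (-64093 + 1/991))) = √(-103268 + (962 - 63516162/991)) = √(-103268 - 62562820/991) = √(-164901408/991) = 4*I*√10213580958/991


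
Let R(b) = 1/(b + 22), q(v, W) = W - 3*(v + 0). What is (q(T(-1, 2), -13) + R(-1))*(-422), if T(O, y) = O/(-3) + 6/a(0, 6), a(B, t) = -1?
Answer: -35870/21 ≈ -1708.1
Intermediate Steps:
T(O, y) = -6 - O/3 (T(O, y) = O/(-3) + 6/(-1) = O*(-1/3) + 6*(-1) = -O/3 - 6 = -6 - O/3)
q(v, W) = W - 3*v
R(b) = 1/(22 + b)
(q(T(-1, 2), -13) + R(-1))*(-422) = ((-13 - 3*(-6 - 1/3*(-1))) + 1/(22 - 1))*(-422) = ((-13 - 3*(-6 + 1/3)) + 1/21)*(-422) = ((-13 - 3*(-17/3)) + 1/21)*(-422) = ((-13 + 17) + 1/21)*(-422) = (4 + 1/21)*(-422) = (85/21)*(-422) = -35870/21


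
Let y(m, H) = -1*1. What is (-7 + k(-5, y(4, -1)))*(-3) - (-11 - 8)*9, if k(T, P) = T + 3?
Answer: 198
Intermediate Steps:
y(m, H) = -1
k(T, P) = 3 + T
(-7 + k(-5, y(4, -1)))*(-3) - (-11 - 8)*9 = (-7 + (3 - 5))*(-3) - (-11 - 8)*9 = (-7 - 2)*(-3) - (-19)*9 = -9*(-3) - 1*(-171) = 27 + 171 = 198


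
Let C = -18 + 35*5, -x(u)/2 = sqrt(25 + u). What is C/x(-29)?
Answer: 157*I/4 ≈ 39.25*I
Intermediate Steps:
x(u) = -2*sqrt(25 + u)
C = 157 (C = -18 + 175 = 157)
C/x(-29) = 157/((-2*sqrt(25 - 29))) = 157/((-4*I)) = 157*(I/4) = 157*I/4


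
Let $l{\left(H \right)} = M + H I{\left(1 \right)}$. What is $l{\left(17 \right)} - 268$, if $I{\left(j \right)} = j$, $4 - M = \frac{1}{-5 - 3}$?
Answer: $- \frac{1975}{8} \approx -246.88$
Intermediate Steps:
$M = \frac{33}{8}$ ($M = 4 - \frac{1}{-5 - 3} = 4 - \frac{1}{-8} = 4 - - \frac{1}{8} = 4 + \frac{1}{8} = \frac{33}{8} \approx 4.125$)
$l{\left(H \right)} = \frac{33}{8} + H$ ($l{\left(H \right)} = \frac{33}{8} + H 1 = \frac{33}{8} + H$)
$l{\left(17 \right)} - 268 = \left(\frac{33}{8} + 17\right) - 268 = \frac{169}{8} - 268 = - \frac{1975}{8}$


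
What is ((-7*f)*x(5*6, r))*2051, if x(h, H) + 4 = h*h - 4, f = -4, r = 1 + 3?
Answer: 51225776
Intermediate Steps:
r = 4
x(h, H) = -8 + h**2 (x(h, H) = -4 + (h*h - 4) = -4 + (h**2 - 4) = -4 + (-4 + h**2) = -8 + h**2)
((-7*f)*x(5*6, r))*2051 = ((-7*(-4))*(-8 + (5*6)**2))*2051 = (28*(-8 + 30**2))*2051 = (28*(-8 + 900))*2051 = (28*892)*2051 = 24976*2051 = 51225776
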